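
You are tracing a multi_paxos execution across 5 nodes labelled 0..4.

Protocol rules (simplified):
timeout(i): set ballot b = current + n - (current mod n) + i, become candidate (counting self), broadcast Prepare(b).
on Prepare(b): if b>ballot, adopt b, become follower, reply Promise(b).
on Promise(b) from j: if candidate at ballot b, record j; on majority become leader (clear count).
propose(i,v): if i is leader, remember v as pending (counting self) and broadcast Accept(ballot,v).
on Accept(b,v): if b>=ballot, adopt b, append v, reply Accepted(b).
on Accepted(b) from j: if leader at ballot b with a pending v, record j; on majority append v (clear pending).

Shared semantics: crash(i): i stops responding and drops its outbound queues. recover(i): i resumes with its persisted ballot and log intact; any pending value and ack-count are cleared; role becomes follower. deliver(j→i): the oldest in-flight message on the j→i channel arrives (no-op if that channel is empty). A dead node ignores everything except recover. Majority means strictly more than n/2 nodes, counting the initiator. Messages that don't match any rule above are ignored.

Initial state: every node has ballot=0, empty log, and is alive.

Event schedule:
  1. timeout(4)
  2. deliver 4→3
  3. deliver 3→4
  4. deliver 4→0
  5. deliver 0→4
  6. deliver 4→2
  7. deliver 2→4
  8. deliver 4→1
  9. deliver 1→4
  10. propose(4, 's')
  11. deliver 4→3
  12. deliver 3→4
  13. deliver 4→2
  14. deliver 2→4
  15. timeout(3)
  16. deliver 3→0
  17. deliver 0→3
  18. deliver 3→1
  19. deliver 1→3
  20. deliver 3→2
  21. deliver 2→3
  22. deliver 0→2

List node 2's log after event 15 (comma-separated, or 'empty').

s

after 1 — timeout(4): n4:cand/b9/[-]
after 2 — deliver 4→3: n3:foll/b9/[-]
after 3 — deliver 3→4: ·
after 4 — deliver 4→0: n0:foll/b9/[-]
after 5 — deliver 0→4: n4:lead/b9/[-]
after 6 — deliver 4→2: n2:foll/b9/[-]
after 7 — deliver 2→4: ·
after 8 — deliver 4→1: n1:foll/b9/[-]
after 9 — deliver 1→4: ·
after 10 — propose(4,'s'): ·
after 11 — deliver 4→3: n3:foll/b9/[s]
after 12 — deliver 3→4: ·
after 13 — deliver 4→2: n2:foll/b9/[s]
after 14 — deliver 2→4: n4:lead/b9/[s]
after 15 — timeout(3): n3:cand/b13/[s]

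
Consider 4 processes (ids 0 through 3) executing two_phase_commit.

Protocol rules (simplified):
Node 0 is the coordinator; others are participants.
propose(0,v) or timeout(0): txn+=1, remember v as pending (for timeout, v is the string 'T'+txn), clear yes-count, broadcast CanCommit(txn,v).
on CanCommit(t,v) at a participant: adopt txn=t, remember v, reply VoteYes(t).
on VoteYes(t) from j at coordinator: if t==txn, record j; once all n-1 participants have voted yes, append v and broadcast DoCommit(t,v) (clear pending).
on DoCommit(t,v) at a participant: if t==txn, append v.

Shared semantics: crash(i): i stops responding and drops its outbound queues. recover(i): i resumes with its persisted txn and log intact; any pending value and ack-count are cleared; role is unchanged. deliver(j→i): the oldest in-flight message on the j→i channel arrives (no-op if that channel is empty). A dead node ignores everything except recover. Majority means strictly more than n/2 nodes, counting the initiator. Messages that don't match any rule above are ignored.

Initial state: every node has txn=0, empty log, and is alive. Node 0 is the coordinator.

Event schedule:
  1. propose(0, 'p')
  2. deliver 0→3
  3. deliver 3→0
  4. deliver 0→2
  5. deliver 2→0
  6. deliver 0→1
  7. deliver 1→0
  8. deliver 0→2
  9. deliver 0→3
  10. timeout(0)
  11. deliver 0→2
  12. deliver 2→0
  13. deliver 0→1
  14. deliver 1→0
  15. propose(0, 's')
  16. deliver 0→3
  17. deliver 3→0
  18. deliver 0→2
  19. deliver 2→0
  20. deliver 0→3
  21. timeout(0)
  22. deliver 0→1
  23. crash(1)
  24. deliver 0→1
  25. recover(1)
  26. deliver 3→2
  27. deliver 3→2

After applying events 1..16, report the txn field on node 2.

step 1 propose(0,'p'): 0={coor,t=1,log=-}
step 2 deliver 0→3: 3={part,t=1,log=-}
step 3 deliver 3→0: —
step 4 deliver 0→2: 2={part,t=1,log=-}
step 5 deliver 2→0: —
step 6 deliver 0→1: 1={part,t=1,log=-}
step 7 deliver 1→0: 0={coor,t=1,log=p}
step 8 deliver 0→2: 2={part,t=1,log=p}
step 9 deliver 0→3: 3={part,t=1,log=p}
step 10 timeout(0): 0={coor,t=2,log=p}
step 11 deliver 0→2: 2={part,t=2,log=p}
step 12 deliver 2→0: —
step 13 deliver 0→1: 1={part,t=1,log=p}
step 14 deliver 1→0: —
step 15 propose(0,'s'): 0={coor,t=3,log=p}
step 16 deliver 0→3: 3={part,t=2,log=p}

2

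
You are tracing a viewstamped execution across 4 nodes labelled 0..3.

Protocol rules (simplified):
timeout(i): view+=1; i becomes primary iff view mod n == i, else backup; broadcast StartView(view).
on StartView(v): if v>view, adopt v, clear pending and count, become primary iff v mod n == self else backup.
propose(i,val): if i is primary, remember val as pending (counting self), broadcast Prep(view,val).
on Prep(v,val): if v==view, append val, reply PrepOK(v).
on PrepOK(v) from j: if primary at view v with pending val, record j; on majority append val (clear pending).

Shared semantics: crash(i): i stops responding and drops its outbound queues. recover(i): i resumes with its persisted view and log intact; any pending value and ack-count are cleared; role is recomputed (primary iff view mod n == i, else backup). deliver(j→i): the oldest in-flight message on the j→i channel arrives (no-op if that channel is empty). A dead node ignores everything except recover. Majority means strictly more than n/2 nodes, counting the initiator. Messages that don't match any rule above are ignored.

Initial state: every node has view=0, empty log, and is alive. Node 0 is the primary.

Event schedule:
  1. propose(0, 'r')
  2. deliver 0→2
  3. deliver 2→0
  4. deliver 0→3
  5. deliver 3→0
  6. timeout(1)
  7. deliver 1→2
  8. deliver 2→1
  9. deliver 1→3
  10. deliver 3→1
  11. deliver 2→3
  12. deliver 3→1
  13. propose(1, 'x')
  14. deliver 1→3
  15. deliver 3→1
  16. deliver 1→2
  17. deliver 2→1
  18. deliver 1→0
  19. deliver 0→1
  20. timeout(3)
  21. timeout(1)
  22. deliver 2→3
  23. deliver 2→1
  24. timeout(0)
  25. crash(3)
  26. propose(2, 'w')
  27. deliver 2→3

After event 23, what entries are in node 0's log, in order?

r

after 1 — propose(0,'r'): ·
after 2 — deliver 0→2: n2:back/v0/[r]
after 3 — deliver 2→0: ·
after 4 — deliver 0→3: n3:back/v0/[r]
after 5 — deliver 3→0: n0:prim/v0/[r]
after 6 — timeout(1): n1:prim/v1/[-]
after 7 — deliver 1→2: n2:back/v1/[r]
after 8 — deliver 2→1: ·
after 9 — deliver 1→3: n3:back/v1/[r]
after 10 — deliver 3→1: ·
after 11 — deliver 2→3: ·
after 12 — deliver 3→1: ·
after 13 — propose(1,'x'): ·
after 14 — deliver 1→3: n3:back/v1/[r,x]
after 15 — deliver 3→1: ·
after 16 — deliver 1→2: n2:back/v1/[r,x]
after 17 — deliver 2→1: n1:prim/v1/[x]
after 18 — deliver 1→0: n0:back/v1/[r]
after 19 — deliver 0→1: ·
after 20 — timeout(3): n3:back/v2/[r,x]
after 21 — timeout(1): n1:back/v2/[x]
after 22 — deliver 2→3: ·
after 23 — deliver 2→1: ·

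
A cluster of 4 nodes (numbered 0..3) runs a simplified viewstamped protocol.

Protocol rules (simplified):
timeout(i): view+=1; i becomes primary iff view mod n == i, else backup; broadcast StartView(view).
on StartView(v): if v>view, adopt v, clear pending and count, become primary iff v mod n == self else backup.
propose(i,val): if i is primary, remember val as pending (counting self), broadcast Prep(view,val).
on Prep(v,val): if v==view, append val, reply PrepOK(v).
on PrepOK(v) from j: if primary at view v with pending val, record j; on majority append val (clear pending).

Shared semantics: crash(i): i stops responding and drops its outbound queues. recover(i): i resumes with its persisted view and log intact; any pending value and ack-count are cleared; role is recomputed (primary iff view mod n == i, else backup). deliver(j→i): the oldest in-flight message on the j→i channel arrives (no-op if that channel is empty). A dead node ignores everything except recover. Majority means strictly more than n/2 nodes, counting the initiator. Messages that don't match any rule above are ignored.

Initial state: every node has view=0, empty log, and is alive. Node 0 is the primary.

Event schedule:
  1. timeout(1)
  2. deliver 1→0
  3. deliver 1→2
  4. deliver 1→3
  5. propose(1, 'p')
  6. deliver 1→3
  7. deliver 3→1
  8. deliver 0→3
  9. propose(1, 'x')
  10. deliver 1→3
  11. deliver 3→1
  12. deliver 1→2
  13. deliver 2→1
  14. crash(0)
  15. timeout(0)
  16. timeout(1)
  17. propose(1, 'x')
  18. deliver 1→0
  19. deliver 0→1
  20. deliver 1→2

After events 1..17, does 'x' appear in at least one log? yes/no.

yes

1. timeout(1):  <1:prim v1 ->
2. deliver 1→0:  <0:back v1 ->
3. deliver 1→2:  <2:back v1 ->
4. deliver 1→3:  <3:back v1 ->
5. propose(1,'p'):  nop
6. deliver 1→3:  <3:back v1 p>
7. deliver 3→1:  nop
8. deliver 0→3:  nop
9. propose(1,'x'):  nop
10. deliver 1→3:  <3:back v1 p,x>
11. deliver 3→1:  nop
12. deliver 1→2:  <2:back v1 p>
13. deliver 2→1:  <1:prim v1 x>
14. crash(0):  <0:✗back v1 ->
15. timeout(0):  nop
16. timeout(1):  <1:back v2 x>
17. propose(1,'x'):  nop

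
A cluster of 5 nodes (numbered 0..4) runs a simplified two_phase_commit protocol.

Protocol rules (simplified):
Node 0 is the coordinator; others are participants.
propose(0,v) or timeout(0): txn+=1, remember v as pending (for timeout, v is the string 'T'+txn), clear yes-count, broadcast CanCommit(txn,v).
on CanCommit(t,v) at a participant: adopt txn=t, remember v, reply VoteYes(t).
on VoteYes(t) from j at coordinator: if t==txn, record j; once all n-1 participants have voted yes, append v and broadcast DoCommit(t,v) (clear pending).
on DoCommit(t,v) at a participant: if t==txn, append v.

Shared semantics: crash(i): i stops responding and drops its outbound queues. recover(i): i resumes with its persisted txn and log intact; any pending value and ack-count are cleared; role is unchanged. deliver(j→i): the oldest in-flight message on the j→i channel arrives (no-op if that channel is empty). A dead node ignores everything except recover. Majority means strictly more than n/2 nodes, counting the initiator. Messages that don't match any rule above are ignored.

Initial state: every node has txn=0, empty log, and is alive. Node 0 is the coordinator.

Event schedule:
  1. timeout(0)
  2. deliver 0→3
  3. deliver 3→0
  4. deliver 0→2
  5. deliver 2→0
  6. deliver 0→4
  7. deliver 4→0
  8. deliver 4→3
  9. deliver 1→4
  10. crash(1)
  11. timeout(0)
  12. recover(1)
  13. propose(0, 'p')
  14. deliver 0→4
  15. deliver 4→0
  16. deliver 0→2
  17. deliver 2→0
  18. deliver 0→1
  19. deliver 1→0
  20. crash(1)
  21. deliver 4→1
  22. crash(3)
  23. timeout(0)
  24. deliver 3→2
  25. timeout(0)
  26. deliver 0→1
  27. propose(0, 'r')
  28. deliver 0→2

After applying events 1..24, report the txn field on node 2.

2

e1 timeout(0): 0[coor,t=1,-]
e2 deliver 0→3: 3[part,t=1,-]
e3 deliver 3→0: ·
e4 deliver 0→2: 2[part,t=1,-]
e5 deliver 2→0: ·
e6 deliver 0→4: 4[part,t=1,-]
e7 deliver 4→0: ·
e8 deliver 4→3: ·
e9 deliver 1→4: ·
e10 crash(1): 1[✗part,t=0,-]
e11 timeout(0): 0[coor,t=2,-]
e12 recover(1): 1[part,t=0,-]
e13 propose(0,'p'): 0[coor,t=3,-]
e14 deliver 0→4: 4[part,t=2,-]
e15 deliver 4→0: ·
e16 deliver 0→2: 2[part,t=2,-]
e17 deliver 2→0: ·
e18 deliver 0→1: 1[part,t=1,-]
e19 deliver 1→0: ·
e20 crash(1): 1[✗part,t=1,-]
e21 deliver 4→1: ·
e22 crash(3): 3[✗part,t=1,-]
e23 timeout(0): 0[coor,t=4,-]
e24 deliver 3→2: ·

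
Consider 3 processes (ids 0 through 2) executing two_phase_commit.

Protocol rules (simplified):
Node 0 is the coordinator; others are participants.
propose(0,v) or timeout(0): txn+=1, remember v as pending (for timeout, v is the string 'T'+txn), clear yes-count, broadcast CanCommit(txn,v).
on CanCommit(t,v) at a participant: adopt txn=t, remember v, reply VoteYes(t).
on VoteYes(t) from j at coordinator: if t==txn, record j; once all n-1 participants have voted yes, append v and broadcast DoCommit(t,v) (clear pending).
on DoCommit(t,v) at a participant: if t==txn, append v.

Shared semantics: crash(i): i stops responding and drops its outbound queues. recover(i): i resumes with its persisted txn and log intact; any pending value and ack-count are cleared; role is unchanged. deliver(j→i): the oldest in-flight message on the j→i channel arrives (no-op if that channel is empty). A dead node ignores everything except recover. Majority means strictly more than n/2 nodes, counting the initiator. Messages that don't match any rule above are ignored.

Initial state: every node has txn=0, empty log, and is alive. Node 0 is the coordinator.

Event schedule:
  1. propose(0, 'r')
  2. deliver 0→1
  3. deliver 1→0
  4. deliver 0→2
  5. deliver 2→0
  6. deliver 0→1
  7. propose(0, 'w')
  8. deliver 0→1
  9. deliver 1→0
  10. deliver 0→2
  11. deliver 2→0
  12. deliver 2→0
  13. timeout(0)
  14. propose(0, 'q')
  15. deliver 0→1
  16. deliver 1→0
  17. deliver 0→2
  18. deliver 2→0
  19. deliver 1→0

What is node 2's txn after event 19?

2

step 1 propose(0,'r'): 0={coor,t=1,log=-}
step 2 deliver 0→1: 1={part,t=1,log=-}
step 3 deliver 1→0: —
step 4 deliver 0→2: 2={part,t=1,log=-}
step 5 deliver 2→0: 0={coor,t=1,log=r}
step 6 deliver 0→1: 1={part,t=1,log=r}
step 7 propose(0,'w'): 0={coor,t=2,log=r}
step 8 deliver 0→1: 1={part,t=2,log=r}
step 9 deliver 1→0: —
step 10 deliver 0→2: 2={part,t=1,log=r}
step 11 deliver 2→0: —
step 12 deliver 2→0: —
step 13 timeout(0): 0={coor,t=3,log=r}
step 14 propose(0,'q'): 0={coor,t=4,log=r}
step 15 deliver 0→1: 1={part,t=3,log=r}
step 16 deliver 1→0: —
step 17 deliver 0→2: 2={part,t=2,log=r}
step 18 deliver 2→0: —
step 19 deliver 1→0: —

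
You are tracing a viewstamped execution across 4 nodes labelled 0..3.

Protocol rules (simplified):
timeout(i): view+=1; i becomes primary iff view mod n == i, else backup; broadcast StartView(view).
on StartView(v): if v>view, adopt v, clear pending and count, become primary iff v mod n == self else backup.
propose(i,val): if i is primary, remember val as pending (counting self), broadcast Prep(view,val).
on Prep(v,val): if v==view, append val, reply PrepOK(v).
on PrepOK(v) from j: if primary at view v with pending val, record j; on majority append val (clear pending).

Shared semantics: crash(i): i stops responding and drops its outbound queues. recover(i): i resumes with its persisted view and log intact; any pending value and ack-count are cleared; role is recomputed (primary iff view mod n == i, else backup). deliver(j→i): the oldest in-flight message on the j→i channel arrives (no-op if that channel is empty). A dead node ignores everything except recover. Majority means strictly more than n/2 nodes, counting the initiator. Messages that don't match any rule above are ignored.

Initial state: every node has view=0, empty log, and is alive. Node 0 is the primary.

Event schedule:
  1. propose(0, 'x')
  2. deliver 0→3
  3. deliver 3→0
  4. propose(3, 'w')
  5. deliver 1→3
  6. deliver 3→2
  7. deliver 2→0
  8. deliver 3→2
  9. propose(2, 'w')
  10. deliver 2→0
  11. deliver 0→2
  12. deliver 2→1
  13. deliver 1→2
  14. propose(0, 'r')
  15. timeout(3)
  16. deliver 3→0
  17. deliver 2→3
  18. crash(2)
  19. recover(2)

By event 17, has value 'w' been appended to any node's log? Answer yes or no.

no

[1] propose(0,'x') → ∅
[2] deliver 0→3 → N3(back v0 [x])
[3] deliver 3→0 → ∅
[4] propose(3,'w') → ∅
[5] deliver 1→3 → ∅
[6] deliver 3→2 → ∅
[7] deliver 2→0 → ∅
[8] deliver 3→2 → ∅
[9] propose(2,'w') → ∅
[10] deliver 2→0 → ∅
[11] deliver 0→2 → N2(back v0 [x])
[12] deliver 2→1 → ∅
[13] deliver 1→2 → ∅
[14] propose(0,'r') → ∅
[15] timeout(3) → N3(back v1 [x])
[16] deliver 3→0 → N0(back v1 [-])
[17] deliver 2→3 → ∅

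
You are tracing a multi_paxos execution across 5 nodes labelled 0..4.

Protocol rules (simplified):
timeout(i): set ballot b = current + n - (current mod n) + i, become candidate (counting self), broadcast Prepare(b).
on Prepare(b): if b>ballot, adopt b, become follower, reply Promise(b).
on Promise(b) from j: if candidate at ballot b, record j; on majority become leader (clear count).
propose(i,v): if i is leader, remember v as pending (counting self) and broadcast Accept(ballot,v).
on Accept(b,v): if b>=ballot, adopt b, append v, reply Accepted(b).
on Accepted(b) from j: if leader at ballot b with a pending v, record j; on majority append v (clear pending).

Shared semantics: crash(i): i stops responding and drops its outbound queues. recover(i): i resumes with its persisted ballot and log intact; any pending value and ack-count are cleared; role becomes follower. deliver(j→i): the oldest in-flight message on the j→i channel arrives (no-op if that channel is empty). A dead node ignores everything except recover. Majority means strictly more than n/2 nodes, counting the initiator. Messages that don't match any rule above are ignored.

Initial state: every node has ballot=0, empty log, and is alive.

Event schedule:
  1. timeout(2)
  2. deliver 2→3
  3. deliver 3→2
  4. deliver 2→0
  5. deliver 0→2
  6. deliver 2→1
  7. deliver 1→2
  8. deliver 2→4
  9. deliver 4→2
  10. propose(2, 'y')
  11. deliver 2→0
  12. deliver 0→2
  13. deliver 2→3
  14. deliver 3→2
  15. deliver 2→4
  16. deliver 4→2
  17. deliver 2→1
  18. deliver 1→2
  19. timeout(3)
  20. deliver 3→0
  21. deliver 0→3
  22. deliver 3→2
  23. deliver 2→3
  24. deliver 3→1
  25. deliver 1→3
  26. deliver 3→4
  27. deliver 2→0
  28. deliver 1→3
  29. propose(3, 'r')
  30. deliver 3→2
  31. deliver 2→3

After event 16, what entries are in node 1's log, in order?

1. timeout(2):  <2:cand b7 ->
2. deliver 2→3:  <3:foll b7 ->
3. deliver 3→2:  nop
4. deliver 2→0:  <0:foll b7 ->
5. deliver 0→2:  <2:lead b7 ->
6. deliver 2→1:  <1:foll b7 ->
7. deliver 1→2:  nop
8. deliver 2→4:  <4:foll b7 ->
9. deliver 4→2:  nop
10. propose(2,'y'):  nop
11. deliver 2→0:  <0:foll b7 y>
12. deliver 0→2:  nop
13. deliver 2→3:  <3:foll b7 y>
14. deliver 3→2:  <2:lead b7 y>
15. deliver 2→4:  <4:foll b7 y>
16. deliver 4→2:  nop

empty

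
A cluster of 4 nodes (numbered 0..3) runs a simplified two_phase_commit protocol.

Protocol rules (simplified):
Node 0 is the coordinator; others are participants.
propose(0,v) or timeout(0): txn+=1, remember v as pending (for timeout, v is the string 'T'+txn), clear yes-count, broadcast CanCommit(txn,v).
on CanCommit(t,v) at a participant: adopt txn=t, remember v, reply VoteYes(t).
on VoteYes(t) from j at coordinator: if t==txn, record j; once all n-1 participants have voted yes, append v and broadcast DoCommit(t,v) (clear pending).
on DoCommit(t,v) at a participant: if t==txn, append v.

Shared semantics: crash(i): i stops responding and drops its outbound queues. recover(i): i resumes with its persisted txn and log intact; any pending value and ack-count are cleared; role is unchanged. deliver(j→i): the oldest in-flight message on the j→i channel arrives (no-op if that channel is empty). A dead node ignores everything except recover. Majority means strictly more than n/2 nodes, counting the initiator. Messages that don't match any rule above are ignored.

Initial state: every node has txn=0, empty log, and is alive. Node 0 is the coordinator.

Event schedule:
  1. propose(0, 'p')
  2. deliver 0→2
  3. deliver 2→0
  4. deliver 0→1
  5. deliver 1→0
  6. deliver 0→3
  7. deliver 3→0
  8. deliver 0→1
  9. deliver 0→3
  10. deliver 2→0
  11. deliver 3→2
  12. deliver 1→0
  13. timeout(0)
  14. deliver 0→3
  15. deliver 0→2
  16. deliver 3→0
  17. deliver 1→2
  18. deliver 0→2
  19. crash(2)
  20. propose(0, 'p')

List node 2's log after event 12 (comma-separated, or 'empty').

after 1 — propose(0,'p'): n0:coor/t1/[-]
after 2 — deliver 0→2: n2:part/t1/[-]
after 3 — deliver 2→0: ·
after 4 — deliver 0→1: n1:part/t1/[-]
after 5 — deliver 1→0: ·
after 6 — deliver 0→3: n3:part/t1/[-]
after 7 — deliver 3→0: n0:coor/t1/[p]
after 8 — deliver 0→1: n1:part/t1/[p]
after 9 — deliver 0→3: n3:part/t1/[p]
after 10 — deliver 2→0: ·
after 11 — deliver 3→2: ·
after 12 — deliver 1→0: ·

empty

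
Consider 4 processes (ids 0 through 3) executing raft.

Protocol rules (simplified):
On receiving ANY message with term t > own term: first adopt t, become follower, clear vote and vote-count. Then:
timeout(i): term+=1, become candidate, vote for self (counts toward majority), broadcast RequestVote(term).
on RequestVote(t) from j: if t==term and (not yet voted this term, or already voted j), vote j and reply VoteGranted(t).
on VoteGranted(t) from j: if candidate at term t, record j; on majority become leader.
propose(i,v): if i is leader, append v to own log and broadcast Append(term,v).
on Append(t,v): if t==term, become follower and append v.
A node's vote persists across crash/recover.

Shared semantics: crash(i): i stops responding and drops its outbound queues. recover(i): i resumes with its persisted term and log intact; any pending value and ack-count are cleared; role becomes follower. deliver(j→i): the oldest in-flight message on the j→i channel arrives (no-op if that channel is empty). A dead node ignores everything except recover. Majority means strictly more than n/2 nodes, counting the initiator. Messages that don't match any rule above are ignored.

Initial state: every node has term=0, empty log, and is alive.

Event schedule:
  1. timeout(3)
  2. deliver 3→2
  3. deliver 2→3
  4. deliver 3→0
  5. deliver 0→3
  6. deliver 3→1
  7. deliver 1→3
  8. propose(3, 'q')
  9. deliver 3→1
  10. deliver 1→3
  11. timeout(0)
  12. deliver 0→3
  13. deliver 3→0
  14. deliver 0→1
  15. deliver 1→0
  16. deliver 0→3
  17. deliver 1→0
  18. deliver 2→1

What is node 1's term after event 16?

step 1 timeout(3): 3={cand,t=1,log=-}
step 2 deliver 3→2: 2={foll,t=1,log=-}
step 3 deliver 2→3: —
step 4 deliver 3→0: 0={foll,t=1,log=-}
step 5 deliver 0→3: 3={lead,t=1,log=-}
step 6 deliver 3→1: 1={foll,t=1,log=-}
step 7 deliver 1→3: —
step 8 propose(3,'q'): 3={lead,t=1,log=q}
step 9 deliver 3→1: 1={foll,t=1,log=q}
step 10 deliver 1→3: —
step 11 timeout(0): 0={cand,t=2,log=-}
step 12 deliver 0→3: 3={foll,t=2,log=q}
step 13 deliver 3→0: —
step 14 deliver 0→1: 1={foll,t=2,log=q}
step 15 deliver 1→0: —
step 16 deliver 0→3: —

2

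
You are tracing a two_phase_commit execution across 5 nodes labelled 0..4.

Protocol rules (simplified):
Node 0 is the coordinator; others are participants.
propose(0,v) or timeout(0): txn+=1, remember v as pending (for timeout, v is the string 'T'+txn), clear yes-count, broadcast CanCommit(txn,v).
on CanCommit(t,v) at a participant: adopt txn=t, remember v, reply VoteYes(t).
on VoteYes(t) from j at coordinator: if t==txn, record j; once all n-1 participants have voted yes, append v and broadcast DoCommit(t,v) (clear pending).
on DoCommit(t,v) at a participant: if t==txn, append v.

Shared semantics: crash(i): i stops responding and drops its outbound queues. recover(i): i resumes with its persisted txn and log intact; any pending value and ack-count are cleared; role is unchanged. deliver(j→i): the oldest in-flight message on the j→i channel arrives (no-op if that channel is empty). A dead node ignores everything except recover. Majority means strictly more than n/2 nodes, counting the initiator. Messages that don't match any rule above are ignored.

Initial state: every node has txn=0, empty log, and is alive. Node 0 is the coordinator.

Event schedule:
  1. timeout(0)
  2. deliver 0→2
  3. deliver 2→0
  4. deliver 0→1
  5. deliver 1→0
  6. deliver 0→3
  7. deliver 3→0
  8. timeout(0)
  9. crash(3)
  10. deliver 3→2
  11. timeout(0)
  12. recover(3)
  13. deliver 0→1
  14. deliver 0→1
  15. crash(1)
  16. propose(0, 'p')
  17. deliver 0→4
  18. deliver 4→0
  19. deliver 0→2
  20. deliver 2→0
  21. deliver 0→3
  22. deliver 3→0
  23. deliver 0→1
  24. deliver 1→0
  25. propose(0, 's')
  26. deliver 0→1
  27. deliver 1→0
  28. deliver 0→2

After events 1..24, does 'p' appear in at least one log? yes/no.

no

[1] timeout(0) → N0(coor t1 [-])
[2] deliver 0→2 → N2(part t1 [-])
[3] deliver 2→0 → ∅
[4] deliver 0→1 → N1(part t1 [-])
[5] deliver 1→0 → ∅
[6] deliver 0→3 → N3(part t1 [-])
[7] deliver 3→0 → ∅
[8] timeout(0) → N0(coor t2 [-])
[9] crash(3) → N3(✗part t1 [-])
[10] deliver 3→2 → ∅
[11] timeout(0) → N0(coor t3 [-])
[12] recover(3) → N3(part t1 [-])
[13] deliver 0→1 → N1(part t2 [-])
[14] deliver 0→1 → N1(part t3 [-])
[15] crash(1) → N1(✗part t3 [-])
[16] propose(0,'p') → N0(coor t4 [-])
[17] deliver 0→4 → N4(part t1 [-])
[18] deliver 4→0 → ∅
[19] deliver 0→2 → N2(part t2 [-])
[20] deliver 2→0 → ∅
[21] deliver 0→3 → N3(part t2 [-])
[22] deliver 3→0 → ∅
[23] deliver 0→1 → ∅
[24] deliver 1→0 → ∅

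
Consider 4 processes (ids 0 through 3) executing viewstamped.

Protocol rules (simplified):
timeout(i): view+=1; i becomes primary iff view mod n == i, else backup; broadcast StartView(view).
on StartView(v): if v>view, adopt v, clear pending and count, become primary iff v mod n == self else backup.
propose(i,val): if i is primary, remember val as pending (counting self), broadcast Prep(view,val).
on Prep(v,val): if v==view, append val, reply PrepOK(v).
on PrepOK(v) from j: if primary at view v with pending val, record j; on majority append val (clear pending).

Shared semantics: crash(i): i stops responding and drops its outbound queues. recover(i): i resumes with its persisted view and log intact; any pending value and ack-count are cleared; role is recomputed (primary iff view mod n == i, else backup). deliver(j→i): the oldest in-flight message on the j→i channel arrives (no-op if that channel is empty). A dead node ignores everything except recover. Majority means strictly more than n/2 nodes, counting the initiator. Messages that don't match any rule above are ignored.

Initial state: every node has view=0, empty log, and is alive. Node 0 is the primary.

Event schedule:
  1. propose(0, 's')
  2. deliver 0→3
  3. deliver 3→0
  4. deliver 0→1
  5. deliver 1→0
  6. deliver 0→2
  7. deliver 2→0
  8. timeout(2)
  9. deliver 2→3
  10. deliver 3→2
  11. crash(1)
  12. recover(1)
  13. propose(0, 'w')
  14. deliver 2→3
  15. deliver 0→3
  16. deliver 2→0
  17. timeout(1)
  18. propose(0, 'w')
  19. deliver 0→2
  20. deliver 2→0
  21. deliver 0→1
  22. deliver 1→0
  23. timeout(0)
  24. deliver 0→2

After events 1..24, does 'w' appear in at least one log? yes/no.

1. propose(0,'s'):  nop
2. deliver 0→3:  <3:back v0 s>
3. deliver 3→0:  nop
4. deliver 0→1:  <1:back v0 s>
5. deliver 1→0:  <0:prim v0 s>
6. deliver 0→2:  <2:back v0 s>
7. deliver 2→0:  nop
8. timeout(2):  <2:back v1 s>
9. deliver 2→3:  <3:back v1 s>
10. deliver 3→2:  nop
11. crash(1):  <1:✗back v0 s>
12. recover(1):  <1:back v0 s>
13. propose(0,'w'):  nop
14. deliver 2→3:  nop
15. deliver 0→3:  nop
16. deliver 2→0:  <0:back v1 s>
17. timeout(1):  <1:prim v1 s>
18. propose(0,'w'):  nop
19. deliver 0→2:  nop
20. deliver 2→0:  nop
21. deliver 0→1:  nop
22. deliver 1→0:  nop
23. timeout(0):  <0:back v2 s>
24. deliver 0→2:  <2:prim v2 s>

no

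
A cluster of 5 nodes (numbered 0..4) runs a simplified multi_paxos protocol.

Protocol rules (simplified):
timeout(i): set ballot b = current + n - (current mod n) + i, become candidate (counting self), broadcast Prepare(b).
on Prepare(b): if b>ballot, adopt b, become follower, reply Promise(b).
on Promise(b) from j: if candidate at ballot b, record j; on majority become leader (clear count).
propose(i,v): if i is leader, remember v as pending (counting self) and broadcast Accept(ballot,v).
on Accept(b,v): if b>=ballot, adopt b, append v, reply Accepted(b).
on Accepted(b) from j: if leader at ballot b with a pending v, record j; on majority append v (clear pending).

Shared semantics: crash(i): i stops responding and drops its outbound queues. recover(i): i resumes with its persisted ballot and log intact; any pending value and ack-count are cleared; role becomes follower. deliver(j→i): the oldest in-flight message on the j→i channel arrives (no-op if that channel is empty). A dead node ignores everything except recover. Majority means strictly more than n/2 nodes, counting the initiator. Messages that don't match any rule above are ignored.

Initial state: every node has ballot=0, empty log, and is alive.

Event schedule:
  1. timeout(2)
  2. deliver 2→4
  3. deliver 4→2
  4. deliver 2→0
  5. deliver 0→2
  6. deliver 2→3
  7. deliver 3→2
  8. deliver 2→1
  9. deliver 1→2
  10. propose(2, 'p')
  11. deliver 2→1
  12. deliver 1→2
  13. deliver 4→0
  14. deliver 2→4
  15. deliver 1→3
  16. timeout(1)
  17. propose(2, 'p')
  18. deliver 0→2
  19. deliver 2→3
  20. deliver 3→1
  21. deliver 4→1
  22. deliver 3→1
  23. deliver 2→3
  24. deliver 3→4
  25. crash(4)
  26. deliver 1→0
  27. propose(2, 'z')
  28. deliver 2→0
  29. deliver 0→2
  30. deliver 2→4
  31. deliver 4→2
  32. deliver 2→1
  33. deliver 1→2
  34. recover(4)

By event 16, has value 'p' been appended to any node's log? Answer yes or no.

step 1 timeout(2): 2={cand,b=7,log=-}
step 2 deliver 2→4: 4={foll,b=7,log=-}
step 3 deliver 4→2: —
step 4 deliver 2→0: 0={foll,b=7,log=-}
step 5 deliver 0→2: 2={lead,b=7,log=-}
step 6 deliver 2→3: 3={foll,b=7,log=-}
step 7 deliver 3→2: —
step 8 deliver 2→1: 1={foll,b=7,log=-}
step 9 deliver 1→2: —
step 10 propose(2,'p'): —
step 11 deliver 2→1: 1={foll,b=7,log=p}
step 12 deliver 1→2: —
step 13 deliver 4→0: —
step 14 deliver 2→4: 4={foll,b=7,log=p}
step 15 deliver 1→3: —
step 16 timeout(1): 1={cand,b=11,log=p}

yes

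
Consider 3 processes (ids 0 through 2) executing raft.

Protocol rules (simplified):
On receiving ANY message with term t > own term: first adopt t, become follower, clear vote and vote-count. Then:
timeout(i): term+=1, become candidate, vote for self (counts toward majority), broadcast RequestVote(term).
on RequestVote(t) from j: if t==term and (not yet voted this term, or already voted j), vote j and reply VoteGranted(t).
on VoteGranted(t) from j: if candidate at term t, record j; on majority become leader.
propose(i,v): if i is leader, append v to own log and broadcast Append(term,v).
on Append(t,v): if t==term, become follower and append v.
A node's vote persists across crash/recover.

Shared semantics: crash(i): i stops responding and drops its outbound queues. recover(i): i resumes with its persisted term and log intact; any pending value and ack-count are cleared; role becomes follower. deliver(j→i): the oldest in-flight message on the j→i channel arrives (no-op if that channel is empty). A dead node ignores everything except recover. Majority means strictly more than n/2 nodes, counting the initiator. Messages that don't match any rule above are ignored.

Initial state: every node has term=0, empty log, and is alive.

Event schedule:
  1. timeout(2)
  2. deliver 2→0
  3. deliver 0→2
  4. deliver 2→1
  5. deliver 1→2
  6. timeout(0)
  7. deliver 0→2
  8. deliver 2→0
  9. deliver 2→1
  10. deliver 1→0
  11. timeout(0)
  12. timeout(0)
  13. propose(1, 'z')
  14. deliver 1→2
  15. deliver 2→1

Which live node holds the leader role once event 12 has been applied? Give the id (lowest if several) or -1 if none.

after 1 — timeout(2): n2:cand/t1/[-]
after 2 — deliver 2→0: n0:foll/t1/[-]
after 3 — deliver 0→2: n2:lead/t1/[-]
after 4 — deliver 2→1: n1:foll/t1/[-]
after 5 — deliver 1→2: ·
after 6 — timeout(0): n0:cand/t2/[-]
after 7 — deliver 0→2: n2:foll/t2/[-]
after 8 — deliver 2→0: n0:lead/t2/[-]
after 9 — deliver 2→1: ·
after 10 — deliver 1→0: ·
after 11 — timeout(0): n0:cand/t3/[-]
after 12 — timeout(0): n0:cand/t4/[-]

-1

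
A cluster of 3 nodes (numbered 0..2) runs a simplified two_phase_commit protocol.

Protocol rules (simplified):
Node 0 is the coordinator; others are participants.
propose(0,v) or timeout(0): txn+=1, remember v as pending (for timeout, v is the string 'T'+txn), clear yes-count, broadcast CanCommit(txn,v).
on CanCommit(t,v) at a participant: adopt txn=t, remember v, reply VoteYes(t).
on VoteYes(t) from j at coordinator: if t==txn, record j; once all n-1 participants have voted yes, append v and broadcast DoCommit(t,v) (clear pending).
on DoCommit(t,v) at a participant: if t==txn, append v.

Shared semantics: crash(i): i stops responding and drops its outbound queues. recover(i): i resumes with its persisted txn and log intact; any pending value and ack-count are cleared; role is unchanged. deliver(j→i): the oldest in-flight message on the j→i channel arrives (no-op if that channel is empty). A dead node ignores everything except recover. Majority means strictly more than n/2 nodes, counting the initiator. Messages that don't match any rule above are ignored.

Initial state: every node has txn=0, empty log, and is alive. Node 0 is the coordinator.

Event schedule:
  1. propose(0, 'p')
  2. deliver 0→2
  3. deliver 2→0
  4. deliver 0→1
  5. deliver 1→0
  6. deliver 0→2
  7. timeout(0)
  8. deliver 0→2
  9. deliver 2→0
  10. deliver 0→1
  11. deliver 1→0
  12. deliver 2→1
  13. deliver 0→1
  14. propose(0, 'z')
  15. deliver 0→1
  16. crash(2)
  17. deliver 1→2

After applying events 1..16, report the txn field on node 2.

1. propose(0,'p'):  <0:coor t1 ->
2. deliver 0→2:  <2:part t1 ->
3. deliver 2→0:  nop
4. deliver 0→1:  <1:part t1 ->
5. deliver 1→0:  <0:coor t1 p>
6. deliver 0→2:  <2:part t1 p>
7. timeout(0):  <0:coor t2 p>
8. deliver 0→2:  <2:part t2 p>
9. deliver 2→0:  nop
10. deliver 0→1:  <1:part t1 p>
11. deliver 1→0:  nop
12. deliver 2→1:  nop
13. deliver 0→1:  <1:part t2 p>
14. propose(0,'z'):  <0:coor t3 p>
15. deliver 0→1:  <1:part t3 p>
16. crash(2):  <2:✗part t2 p>

2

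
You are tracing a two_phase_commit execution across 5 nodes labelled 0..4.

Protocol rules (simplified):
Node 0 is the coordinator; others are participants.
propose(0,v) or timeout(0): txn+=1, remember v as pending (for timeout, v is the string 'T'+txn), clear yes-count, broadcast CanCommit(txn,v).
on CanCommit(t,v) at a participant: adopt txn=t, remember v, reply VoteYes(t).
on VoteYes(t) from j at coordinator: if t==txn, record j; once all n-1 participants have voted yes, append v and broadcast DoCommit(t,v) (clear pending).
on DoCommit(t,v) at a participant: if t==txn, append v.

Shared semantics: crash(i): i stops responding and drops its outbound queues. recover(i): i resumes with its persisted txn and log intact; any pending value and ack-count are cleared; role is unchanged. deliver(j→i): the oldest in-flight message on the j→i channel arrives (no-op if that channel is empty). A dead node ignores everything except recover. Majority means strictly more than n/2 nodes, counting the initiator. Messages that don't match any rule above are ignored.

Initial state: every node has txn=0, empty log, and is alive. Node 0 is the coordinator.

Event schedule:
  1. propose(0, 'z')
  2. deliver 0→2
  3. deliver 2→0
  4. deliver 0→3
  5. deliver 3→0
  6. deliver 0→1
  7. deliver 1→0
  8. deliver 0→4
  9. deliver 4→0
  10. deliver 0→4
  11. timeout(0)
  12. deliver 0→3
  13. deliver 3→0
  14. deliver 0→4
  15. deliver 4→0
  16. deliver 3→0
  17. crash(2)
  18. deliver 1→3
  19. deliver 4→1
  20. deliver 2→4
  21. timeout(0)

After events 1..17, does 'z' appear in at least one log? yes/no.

[1] propose(0,'z') → N0(coor t1 [-])
[2] deliver 0→2 → N2(part t1 [-])
[3] deliver 2→0 → ∅
[4] deliver 0→3 → N3(part t1 [-])
[5] deliver 3→0 → ∅
[6] deliver 0→1 → N1(part t1 [-])
[7] deliver 1→0 → ∅
[8] deliver 0→4 → N4(part t1 [-])
[9] deliver 4→0 → N0(coor t1 [z])
[10] deliver 0→4 → N4(part t1 [z])
[11] timeout(0) → N0(coor t2 [z])
[12] deliver 0→3 → N3(part t1 [z])
[13] deliver 3→0 → ∅
[14] deliver 0→4 → N4(part t2 [z])
[15] deliver 4→0 → ∅
[16] deliver 3→0 → ∅
[17] crash(2) → N2(✗part t1 [-])

yes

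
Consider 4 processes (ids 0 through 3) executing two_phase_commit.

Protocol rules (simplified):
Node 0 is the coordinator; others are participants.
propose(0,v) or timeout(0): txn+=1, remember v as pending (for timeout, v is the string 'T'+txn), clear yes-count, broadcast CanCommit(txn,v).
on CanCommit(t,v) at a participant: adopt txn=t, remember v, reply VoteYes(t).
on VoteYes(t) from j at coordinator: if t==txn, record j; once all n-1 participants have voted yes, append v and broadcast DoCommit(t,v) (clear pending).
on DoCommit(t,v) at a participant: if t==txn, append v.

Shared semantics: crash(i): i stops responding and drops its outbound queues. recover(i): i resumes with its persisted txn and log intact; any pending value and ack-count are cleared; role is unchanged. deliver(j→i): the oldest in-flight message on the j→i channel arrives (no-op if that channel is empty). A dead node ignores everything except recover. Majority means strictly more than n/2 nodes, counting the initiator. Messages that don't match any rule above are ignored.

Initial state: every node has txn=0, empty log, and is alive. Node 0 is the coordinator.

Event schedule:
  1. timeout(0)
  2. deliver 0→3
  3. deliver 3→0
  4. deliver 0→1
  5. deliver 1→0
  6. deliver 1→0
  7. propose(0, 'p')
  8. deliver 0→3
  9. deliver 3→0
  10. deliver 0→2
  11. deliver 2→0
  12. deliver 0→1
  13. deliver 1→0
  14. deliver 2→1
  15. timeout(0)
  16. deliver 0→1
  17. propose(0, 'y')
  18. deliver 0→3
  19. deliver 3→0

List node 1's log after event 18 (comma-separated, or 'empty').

empty

after 1 — timeout(0): n0:coor/t1/[-]
after 2 — deliver 0→3: n3:part/t1/[-]
after 3 — deliver 3→0: ·
after 4 — deliver 0→1: n1:part/t1/[-]
after 5 — deliver 1→0: ·
after 6 — deliver 1→0: ·
after 7 — propose(0,'p'): n0:coor/t2/[-]
after 8 — deliver 0→3: n3:part/t2/[-]
after 9 — deliver 3→0: ·
after 10 — deliver 0→2: n2:part/t1/[-]
after 11 — deliver 2→0: ·
after 12 — deliver 0→1: n1:part/t2/[-]
after 13 — deliver 1→0: ·
after 14 — deliver 2→1: ·
after 15 — timeout(0): n0:coor/t3/[-]
after 16 — deliver 0→1: n1:part/t3/[-]
after 17 — propose(0,'y'): n0:coor/t4/[-]
after 18 — deliver 0→3: n3:part/t3/[-]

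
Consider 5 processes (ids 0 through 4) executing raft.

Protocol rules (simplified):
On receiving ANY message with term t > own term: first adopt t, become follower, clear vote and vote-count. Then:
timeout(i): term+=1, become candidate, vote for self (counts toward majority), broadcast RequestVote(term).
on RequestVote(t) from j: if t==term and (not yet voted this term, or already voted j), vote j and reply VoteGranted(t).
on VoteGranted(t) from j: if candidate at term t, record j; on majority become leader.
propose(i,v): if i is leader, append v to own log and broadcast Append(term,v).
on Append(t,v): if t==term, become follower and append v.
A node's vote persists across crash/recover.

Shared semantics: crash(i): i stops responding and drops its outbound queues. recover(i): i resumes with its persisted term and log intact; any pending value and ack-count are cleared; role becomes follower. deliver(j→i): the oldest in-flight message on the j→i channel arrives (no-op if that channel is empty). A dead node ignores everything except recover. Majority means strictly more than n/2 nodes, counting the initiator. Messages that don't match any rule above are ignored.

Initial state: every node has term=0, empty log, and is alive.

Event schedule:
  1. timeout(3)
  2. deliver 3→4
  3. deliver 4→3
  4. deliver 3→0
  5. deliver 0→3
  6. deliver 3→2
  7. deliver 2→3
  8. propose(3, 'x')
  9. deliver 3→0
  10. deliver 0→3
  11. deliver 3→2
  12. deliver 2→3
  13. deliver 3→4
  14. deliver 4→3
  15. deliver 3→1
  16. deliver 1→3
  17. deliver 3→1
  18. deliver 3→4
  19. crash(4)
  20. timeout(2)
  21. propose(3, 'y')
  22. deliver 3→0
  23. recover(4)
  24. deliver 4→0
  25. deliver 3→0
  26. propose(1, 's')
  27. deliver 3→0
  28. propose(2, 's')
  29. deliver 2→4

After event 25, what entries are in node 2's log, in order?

x

step 1 timeout(3): 3={cand,t=1,log=-}
step 2 deliver 3→4: 4={foll,t=1,log=-}
step 3 deliver 4→3: —
step 4 deliver 3→0: 0={foll,t=1,log=-}
step 5 deliver 0→3: 3={lead,t=1,log=-}
step 6 deliver 3→2: 2={foll,t=1,log=-}
step 7 deliver 2→3: —
step 8 propose(3,'x'): 3={lead,t=1,log=x}
step 9 deliver 3→0: 0={foll,t=1,log=x}
step 10 deliver 0→3: —
step 11 deliver 3→2: 2={foll,t=1,log=x}
step 12 deliver 2→3: —
step 13 deliver 3→4: 4={foll,t=1,log=x}
step 14 deliver 4→3: —
step 15 deliver 3→1: 1={foll,t=1,log=-}
step 16 deliver 1→3: —
step 17 deliver 3→1: 1={foll,t=1,log=x}
step 18 deliver 3→4: —
step 19 crash(4): 4={✗foll,t=1,log=x}
step 20 timeout(2): 2={cand,t=2,log=x}
step 21 propose(3,'y'): 3={lead,t=1,log=x,y}
step 22 deliver 3→0: 0={foll,t=1,log=x,y}
step 23 recover(4): 4={foll,t=1,log=x}
step 24 deliver 4→0: —
step 25 deliver 3→0: —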